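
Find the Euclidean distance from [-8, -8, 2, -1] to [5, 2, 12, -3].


d = sqrt(sum of squared differences). (-8-5)^2=169, (-8-2)^2=100, (2-12)^2=100, (-1--3)^2=4. Sum = 373.

sqrt(373)


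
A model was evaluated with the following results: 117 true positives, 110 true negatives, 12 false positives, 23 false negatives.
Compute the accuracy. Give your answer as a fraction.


Accuracy = (TP + TN) / (TP + TN + FP + FN) = (117 + 110) / 262 = 227/262.

227/262


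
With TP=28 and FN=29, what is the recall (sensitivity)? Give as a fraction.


Recall = TP / (TP + FN) = 28 / 57 = 28/57.

28/57


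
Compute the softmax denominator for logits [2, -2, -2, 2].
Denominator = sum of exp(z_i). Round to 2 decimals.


Denom = e^2=7.3891 + e^-2=0.1353 + e^-2=0.1353 + e^2=7.3891. Sum = 15.0488, which rounds to 15.05.

15.05


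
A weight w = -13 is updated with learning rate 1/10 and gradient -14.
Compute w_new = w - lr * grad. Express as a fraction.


w_new = -13 - 1/10 * -14 = -13 - -7/5 = -58/5.

-58/5


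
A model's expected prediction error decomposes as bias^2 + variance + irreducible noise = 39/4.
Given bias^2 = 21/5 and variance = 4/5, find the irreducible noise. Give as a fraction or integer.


Total error = bias^2 + variance + irreducible noise. So irreducible noise = 39/4 - 21/5 - 4/5 = 19/4.

19/4


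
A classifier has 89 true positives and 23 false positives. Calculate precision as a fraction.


Precision = TP / (TP + FP) = 89 / 112 = 89/112.

89/112


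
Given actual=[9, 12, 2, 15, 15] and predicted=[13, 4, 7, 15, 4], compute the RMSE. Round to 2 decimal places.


MSE = 45.2000. RMSE = sqrt(45.2000) = 6.72.

6.72


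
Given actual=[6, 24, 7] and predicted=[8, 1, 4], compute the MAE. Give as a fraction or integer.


MAE = (1/3) * (|6-8|=2 + |24-1|=23 + |7-4|=3). Sum = 28. MAE = 28/3.

28/3


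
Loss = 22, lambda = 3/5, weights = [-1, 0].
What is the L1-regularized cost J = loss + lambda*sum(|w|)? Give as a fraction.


L1 norm = sum(|w|) = 1. J = 22 + 3/5 * 1 = 113/5.

113/5


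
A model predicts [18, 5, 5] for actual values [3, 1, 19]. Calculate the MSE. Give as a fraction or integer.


MSE = (1/3) * ((3-18)^2=225 + (1-5)^2=16 + (19-5)^2=196). Sum = 437. MSE = 437/3.

437/3


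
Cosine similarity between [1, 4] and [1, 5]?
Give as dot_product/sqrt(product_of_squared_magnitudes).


dot = 21. |a|^2 = 17, |b|^2 = 26. cos = 21/sqrt(442).

21/sqrt(442)


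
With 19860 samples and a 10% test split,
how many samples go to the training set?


Test set = 19860 * 10% = 1986. Training set = 19860 - 1986 = 17874.

17874


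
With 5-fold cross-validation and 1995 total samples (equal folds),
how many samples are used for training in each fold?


Each validation fold has 1995/5 = 399 samples. Training set = 1995 - 399 = 1596.

1596


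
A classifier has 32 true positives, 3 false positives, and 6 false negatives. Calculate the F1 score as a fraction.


Precision = 32/35 = 32/35. Recall = 32/38 = 16/19. F1 = 2*P*R/(P+R) = 64/73.

64/73


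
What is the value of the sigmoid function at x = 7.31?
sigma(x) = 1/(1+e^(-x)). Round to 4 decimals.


sigma(7.31) = 1/(1+e^(-7.31)) = 1/(1+0.000669) = 1/1.000669 = 0.9993.

0.9993


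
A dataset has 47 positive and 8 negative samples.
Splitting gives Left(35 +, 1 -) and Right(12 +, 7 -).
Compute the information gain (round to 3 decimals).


H(parent) = 0.5983. H(left) = 0.1831, H(right) = 0.9495. Weighted = (36/55)*0.1831 + (19/55)*0.9495 = 0.4479. IG = 0.5983 - 0.4479 = 0.1504, which rounds to 0.150.

0.150


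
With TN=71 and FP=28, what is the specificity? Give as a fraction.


Specificity = TN / (TN + FP) = 71 / 99 = 71/99.

71/99


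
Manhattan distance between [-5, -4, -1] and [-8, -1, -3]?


d = sum of absolute differences: |-5--8|=3 + |-4--1|=3 + |-1--3|=2 = 8.

8


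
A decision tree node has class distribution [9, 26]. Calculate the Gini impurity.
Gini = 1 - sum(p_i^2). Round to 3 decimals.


Total = 35. Proportions: 9/35, 26/35. sum(p_i^2) = 0.6180. Gini = 1 - 0.6180 = 0.3820, which rounds to 0.382.

0.382


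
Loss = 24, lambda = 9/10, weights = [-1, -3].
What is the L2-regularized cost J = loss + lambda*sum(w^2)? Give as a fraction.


L2 sq norm = sum(w^2) = 10. J = 24 + 9/10 * 10 = 33.

33


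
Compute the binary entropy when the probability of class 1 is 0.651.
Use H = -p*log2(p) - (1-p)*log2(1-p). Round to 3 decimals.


H = -0.651*log2(0.651) - 0.349*log2(0.349) = 0.933.

0.933


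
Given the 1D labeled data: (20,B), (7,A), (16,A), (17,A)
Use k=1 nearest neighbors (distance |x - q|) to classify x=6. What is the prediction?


Distances: |20-6|=14, |7-6|=1, |16-6|=10, |17-6|=11. 1 nearest: (7,A). Counts: {'A': 1}. Majority class: A.

A


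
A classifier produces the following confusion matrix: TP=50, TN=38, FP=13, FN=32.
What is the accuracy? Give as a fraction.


Accuracy = (TP + TN) / (TP + TN + FP + FN) = (50 + 38) / 133 = 88/133.

88/133


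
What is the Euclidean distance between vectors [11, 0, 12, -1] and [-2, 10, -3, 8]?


d = sqrt(sum of squared differences). (11--2)^2=169, (0-10)^2=100, (12--3)^2=225, (-1-8)^2=81. Sum = 575.

sqrt(575)


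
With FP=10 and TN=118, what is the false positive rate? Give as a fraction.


FPR = FP / (FP + TN) = 10 / 128 = 5/64.

5/64


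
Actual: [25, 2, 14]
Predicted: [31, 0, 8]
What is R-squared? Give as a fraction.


Mean(y) = 41/3. SS_res = 76. SS_tot = 794/3. R^2 = 1 - 76/(794/3) = 283/397.

283/397


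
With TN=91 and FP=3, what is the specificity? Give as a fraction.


Specificity = TN / (TN + FP) = 91 / 94 = 91/94.

91/94


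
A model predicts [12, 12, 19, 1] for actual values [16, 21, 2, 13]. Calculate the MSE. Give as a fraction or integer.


MSE = (1/4) * ((16-12)^2=16 + (21-12)^2=81 + (2-19)^2=289 + (13-1)^2=144). Sum = 530. MSE = 265/2.

265/2


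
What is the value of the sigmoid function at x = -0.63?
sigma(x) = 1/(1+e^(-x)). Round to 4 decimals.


sigma(-0.63) = 1/(1+e^(0.63)) = 1/(1+1.877611) = 1/2.877611 = 0.3475.

0.3475


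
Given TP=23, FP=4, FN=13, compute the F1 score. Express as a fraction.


Precision = 23/27 = 23/27. Recall = 23/36 = 23/36. F1 = 2*P*R/(P+R) = 46/63.

46/63


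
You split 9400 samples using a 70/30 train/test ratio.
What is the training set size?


Test set = 9400 * 30% = 2820. Training set = 9400 - 2820 = 6580.

6580


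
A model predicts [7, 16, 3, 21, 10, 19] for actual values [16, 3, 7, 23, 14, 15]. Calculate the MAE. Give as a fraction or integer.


MAE = (1/6) * (|16-7|=9 + |3-16|=13 + |7-3|=4 + |23-21|=2 + |14-10|=4 + |15-19|=4). Sum = 36. MAE = 6.

6


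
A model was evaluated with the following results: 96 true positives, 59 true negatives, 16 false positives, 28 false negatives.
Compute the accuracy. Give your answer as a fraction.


Accuracy = (TP + TN) / (TP + TN + FP + FN) = (96 + 59) / 199 = 155/199.

155/199


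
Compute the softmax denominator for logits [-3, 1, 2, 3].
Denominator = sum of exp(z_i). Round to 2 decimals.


Denom = e^-3=0.0498 + e^1=2.7183 + e^2=7.3891 + e^3=20.0855. Sum = 30.2427, which rounds to 30.24.

30.24


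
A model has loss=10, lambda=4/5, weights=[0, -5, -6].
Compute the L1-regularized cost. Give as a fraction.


L1 norm = sum(|w|) = 11. J = 10 + 4/5 * 11 = 94/5.

94/5


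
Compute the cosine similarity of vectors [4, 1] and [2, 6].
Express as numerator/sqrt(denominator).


dot = 14. |a|^2 = 17, |b|^2 = 40. cos = 14/sqrt(680).

14/sqrt(680)


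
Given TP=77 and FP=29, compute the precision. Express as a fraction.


Precision = TP / (TP + FP) = 77 / 106 = 77/106.

77/106


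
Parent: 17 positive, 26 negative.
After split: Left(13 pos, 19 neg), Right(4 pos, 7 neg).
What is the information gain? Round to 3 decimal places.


H(parent) = 0.9682. H(left) = 0.9745, H(right) = 0.9457. Weighted = (32/43)*0.9745 + (11/43)*0.9457 = 0.9671. IG = 0.9682 - 0.9671 = 0.0011, which rounds to 0.001.

0.001


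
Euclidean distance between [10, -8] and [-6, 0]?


d = sqrt(sum of squared differences). (10--6)^2=256, (-8-0)^2=64. Sum = 320.

sqrt(320)


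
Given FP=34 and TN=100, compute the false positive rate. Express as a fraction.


FPR = FP / (FP + TN) = 34 / 134 = 17/67.

17/67


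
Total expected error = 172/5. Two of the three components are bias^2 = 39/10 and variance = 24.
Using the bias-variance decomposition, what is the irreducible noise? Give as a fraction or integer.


Total error = bias^2 + variance + irreducible noise. So irreducible noise = 172/5 - 39/10 - 24 = 13/2.

13/2


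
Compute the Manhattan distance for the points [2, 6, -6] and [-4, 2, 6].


d = sum of absolute differences: |2--4|=6 + |6-2|=4 + |-6-6|=12 = 22.

22


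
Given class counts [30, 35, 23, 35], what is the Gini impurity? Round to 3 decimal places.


Total = 123. Proportions: 30/123, 35/123, 23/123, 35/123. sum(p_i^2) = 0.2564. Gini = 1 - 0.2564 = 0.7436, which rounds to 0.744.

0.744


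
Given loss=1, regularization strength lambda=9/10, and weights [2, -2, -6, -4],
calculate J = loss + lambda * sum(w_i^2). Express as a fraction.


L2 sq norm = sum(w^2) = 60. J = 1 + 9/10 * 60 = 55.

55


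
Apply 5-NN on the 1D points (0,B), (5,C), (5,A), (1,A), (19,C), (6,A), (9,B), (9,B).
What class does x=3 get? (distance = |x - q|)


Distances: |0-3|=3, |5-3|=2, |5-3|=2, |1-3|=2, |19-3|=16, |6-3|=3, |9-3|=6, |9-3|=6. 5 nearest: (5,A), (1,A), (5,C), (6,A), (0,B). Counts: {'A': 3, 'C': 1, 'B': 1}. Majority class: A.

A


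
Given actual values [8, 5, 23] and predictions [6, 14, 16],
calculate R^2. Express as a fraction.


Mean(y) = 12. SS_res = 134. SS_tot = 186. R^2 = 1 - 134/(186) = 26/93.

26/93


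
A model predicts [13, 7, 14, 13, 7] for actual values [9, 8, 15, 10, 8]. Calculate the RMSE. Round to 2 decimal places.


MSE = 5.6000. RMSE = sqrt(5.6000) = 2.37.

2.37


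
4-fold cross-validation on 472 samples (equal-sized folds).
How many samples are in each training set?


Each validation fold has 472/4 = 118 samples. Training set = 472 - 118 = 354.

354


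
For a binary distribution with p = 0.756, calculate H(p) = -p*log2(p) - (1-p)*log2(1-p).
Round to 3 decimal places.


H = -0.756*log2(0.756) - 0.244*log2(0.244) = 0.802.

0.802


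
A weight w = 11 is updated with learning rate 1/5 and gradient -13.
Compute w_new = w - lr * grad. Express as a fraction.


w_new = 11 - 1/5 * -13 = 11 - -13/5 = 68/5.

68/5


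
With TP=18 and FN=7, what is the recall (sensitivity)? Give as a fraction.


Recall = TP / (TP + FN) = 18 / 25 = 18/25.

18/25


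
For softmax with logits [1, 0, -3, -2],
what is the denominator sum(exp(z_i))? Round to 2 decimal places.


Denom = e^1=2.7183 + e^0=1.0000 + e^-3=0.0498 + e^-2=0.1353. Sum = 3.9034, which rounds to 3.90.

3.90


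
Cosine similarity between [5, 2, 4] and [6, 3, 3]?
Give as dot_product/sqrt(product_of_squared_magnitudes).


dot = 48. |a|^2 = 45, |b|^2 = 54. cos = 48/sqrt(2430).

48/sqrt(2430)


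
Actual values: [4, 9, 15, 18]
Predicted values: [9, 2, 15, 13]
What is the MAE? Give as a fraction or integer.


MAE = (1/4) * (|4-9|=5 + |9-2|=7 + |15-15|=0 + |18-13|=5). Sum = 17. MAE = 17/4.

17/4


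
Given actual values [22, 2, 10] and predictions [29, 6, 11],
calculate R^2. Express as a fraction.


Mean(y) = 34/3. SS_res = 66. SS_tot = 608/3. R^2 = 1 - 66/(608/3) = 205/304.

205/304


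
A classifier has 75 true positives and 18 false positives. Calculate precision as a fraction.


Precision = TP / (TP + FP) = 75 / 93 = 25/31.

25/31


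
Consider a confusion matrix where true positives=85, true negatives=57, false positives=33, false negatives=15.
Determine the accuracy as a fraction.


Accuracy = (TP + TN) / (TP + TN + FP + FN) = (85 + 57) / 190 = 71/95.

71/95


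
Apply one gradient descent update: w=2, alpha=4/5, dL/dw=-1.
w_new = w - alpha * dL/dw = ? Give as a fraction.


w_new = 2 - 4/5 * -1 = 2 - -4/5 = 14/5.

14/5


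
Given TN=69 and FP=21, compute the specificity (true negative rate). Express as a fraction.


Specificity = TN / (TN + FP) = 69 / 90 = 23/30.

23/30


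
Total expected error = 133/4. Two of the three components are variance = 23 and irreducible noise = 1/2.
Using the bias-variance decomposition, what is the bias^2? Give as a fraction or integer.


Total error = bias^2 + variance + irreducible noise. So bias^2 = 133/4 - 23 - 1/2 = 39/4.

39/4


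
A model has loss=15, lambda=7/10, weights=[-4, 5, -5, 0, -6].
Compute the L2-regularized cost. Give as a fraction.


L2 sq norm = sum(w^2) = 102. J = 15 + 7/10 * 102 = 432/5.

432/5


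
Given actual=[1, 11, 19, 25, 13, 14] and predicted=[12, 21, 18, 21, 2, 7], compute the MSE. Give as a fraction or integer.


MSE = (1/6) * ((1-12)^2=121 + (11-21)^2=100 + (19-18)^2=1 + (25-21)^2=16 + (13-2)^2=121 + (14-7)^2=49). Sum = 408. MSE = 68.

68


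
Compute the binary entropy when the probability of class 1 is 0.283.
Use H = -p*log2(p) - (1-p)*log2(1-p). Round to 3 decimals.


H = -0.283*log2(0.283) - 0.717*log2(0.717) = 0.860.

0.860


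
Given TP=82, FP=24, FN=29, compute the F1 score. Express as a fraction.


Precision = 82/106 = 41/53. Recall = 82/111 = 82/111. F1 = 2*P*R/(P+R) = 164/217.

164/217


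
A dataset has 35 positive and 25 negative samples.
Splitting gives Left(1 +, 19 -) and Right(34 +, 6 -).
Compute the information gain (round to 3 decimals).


H(parent) = 0.9799. H(left) = 0.2864, H(right) = 0.6098. Weighted = (20/60)*0.2864 + (40/60)*0.6098 = 0.5020. IG = 0.9799 - 0.5020 = 0.4779, which rounds to 0.478.

0.478


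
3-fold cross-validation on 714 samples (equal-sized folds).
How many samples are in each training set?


Each validation fold has 714/3 = 238 samples. Training set = 714 - 238 = 476.

476


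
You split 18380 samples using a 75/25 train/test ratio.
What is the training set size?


Test set = 18380 * 25% = 4595. Training set = 18380 - 4595 = 13785.

13785


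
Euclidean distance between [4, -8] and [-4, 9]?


d = sqrt(sum of squared differences). (4--4)^2=64, (-8-9)^2=289. Sum = 353.

sqrt(353)


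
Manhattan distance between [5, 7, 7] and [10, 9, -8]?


d = sum of absolute differences: |5-10|=5 + |7-9|=2 + |7--8|=15 = 22.

22


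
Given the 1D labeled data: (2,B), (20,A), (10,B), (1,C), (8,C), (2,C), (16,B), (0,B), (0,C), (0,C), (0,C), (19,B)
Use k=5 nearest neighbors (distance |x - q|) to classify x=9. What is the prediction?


Distances: |2-9|=7, |20-9|=11, |10-9|=1, |1-9|=8, |8-9|=1, |2-9|=7, |16-9|=7, |0-9|=9, |0-9|=9, |0-9|=9, |0-9|=9, |19-9|=10. 5 nearest: (10,B), (8,C), (2,B), (16,B), (2,C). Counts: {'B': 3, 'C': 2}. Majority class: B.

B


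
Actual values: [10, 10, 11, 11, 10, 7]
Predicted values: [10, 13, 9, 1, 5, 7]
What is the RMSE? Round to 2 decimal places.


MSE = 23.0000. RMSE = sqrt(23.0000) = 4.80.

4.80


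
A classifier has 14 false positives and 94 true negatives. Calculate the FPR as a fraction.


FPR = FP / (FP + TN) = 14 / 108 = 7/54.

7/54


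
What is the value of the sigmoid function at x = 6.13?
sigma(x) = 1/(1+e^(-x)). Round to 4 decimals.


sigma(6.13) = 1/(1+e^(-6.13)) = 1/(1+0.002177) = 1/1.002177 = 0.9978.

0.9978


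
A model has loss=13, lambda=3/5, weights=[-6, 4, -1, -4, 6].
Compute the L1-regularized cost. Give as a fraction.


L1 norm = sum(|w|) = 21. J = 13 + 3/5 * 21 = 128/5.

128/5


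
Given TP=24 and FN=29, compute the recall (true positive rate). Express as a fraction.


Recall = TP / (TP + FN) = 24 / 53 = 24/53.

24/53


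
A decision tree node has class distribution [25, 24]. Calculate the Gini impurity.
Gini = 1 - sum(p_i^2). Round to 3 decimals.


Total = 49. Proportions: 25/49, 24/49. sum(p_i^2) = 0.5002. Gini = 1 - 0.5002 = 0.4998, which rounds to 0.500.

0.500


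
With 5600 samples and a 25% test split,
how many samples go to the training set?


Test set = 5600 * 25% = 1400. Training set = 5600 - 1400 = 4200.

4200


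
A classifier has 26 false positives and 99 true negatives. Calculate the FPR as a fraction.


FPR = FP / (FP + TN) = 26 / 125 = 26/125.

26/125


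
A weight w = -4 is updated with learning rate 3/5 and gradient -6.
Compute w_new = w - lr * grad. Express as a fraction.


w_new = -4 - 3/5 * -6 = -4 - -18/5 = -2/5.

-2/5


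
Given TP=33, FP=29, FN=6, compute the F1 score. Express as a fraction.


Precision = 33/62 = 33/62. Recall = 33/39 = 11/13. F1 = 2*P*R/(P+R) = 66/101.

66/101


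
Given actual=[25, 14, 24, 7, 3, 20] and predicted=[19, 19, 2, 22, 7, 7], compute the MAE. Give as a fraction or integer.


MAE = (1/6) * (|25-19|=6 + |14-19|=5 + |24-2|=22 + |7-22|=15 + |3-7|=4 + |20-7|=13). Sum = 65. MAE = 65/6.

65/6


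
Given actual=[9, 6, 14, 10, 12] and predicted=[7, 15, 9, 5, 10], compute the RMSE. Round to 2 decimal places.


MSE = 27.8000. RMSE = sqrt(27.8000) = 5.27.

5.27


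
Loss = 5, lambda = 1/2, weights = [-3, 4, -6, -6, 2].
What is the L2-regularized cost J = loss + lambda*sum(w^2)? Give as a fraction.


L2 sq norm = sum(w^2) = 101. J = 5 + 1/2 * 101 = 111/2.

111/2


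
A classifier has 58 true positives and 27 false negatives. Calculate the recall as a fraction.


Recall = TP / (TP + FN) = 58 / 85 = 58/85.

58/85


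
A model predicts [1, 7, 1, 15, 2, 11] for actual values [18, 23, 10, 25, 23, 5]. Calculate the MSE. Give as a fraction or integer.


MSE = (1/6) * ((18-1)^2=289 + (23-7)^2=256 + (10-1)^2=81 + (25-15)^2=100 + (23-2)^2=441 + (5-11)^2=36). Sum = 1203. MSE = 401/2.

401/2


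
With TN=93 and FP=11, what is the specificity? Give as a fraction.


Specificity = TN / (TN + FP) = 93 / 104 = 93/104.

93/104


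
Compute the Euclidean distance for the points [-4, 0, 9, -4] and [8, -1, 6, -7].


d = sqrt(sum of squared differences). (-4-8)^2=144, (0--1)^2=1, (9-6)^2=9, (-4--7)^2=9. Sum = 163.

sqrt(163)


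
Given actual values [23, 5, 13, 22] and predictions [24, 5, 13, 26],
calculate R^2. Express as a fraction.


Mean(y) = 63/4. SS_res = 17. SS_tot = 859/4. R^2 = 1 - 17/(859/4) = 791/859.

791/859


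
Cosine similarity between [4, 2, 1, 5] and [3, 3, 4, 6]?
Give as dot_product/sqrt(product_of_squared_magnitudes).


dot = 52. |a|^2 = 46, |b|^2 = 70. cos = 52/sqrt(3220).

52/sqrt(3220)


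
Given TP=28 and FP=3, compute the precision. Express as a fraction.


Precision = TP / (TP + FP) = 28 / 31 = 28/31.

28/31


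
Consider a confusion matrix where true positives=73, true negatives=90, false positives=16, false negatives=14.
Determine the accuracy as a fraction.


Accuracy = (TP + TN) / (TP + TN + FP + FN) = (73 + 90) / 193 = 163/193.

163/193


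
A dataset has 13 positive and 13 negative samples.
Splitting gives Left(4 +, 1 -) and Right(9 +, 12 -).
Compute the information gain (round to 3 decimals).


H(parent) = 1.0000. H(left) = 0.7219, H(right) = 0.9852. Weighted = (5/26)*0.7219 + (21/26)*0.9852 = 0.9346. IG = 1.0000 - 0.9346 = 0.0654, which rounds to 0.065.

0.065


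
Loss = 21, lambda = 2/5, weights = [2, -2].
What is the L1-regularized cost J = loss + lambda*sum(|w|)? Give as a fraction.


L1 norm = sum(|w|) = 4. J = 21 + 2/5 * 4 = 113/5.

113/5


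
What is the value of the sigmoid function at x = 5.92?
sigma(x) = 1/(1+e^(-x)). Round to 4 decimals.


sigma(5.92) = 1/(1+e^(-5.92)) = 1/(1+0.002685) = 1/1.002685 = 0.9973.

0.9973


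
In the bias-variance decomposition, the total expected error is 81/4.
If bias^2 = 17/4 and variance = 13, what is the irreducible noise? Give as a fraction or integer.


Total error = bias^2 + variance + irreducible noise. So irreducible noise = 81/4 - 17/4 - 13 = 3.

3


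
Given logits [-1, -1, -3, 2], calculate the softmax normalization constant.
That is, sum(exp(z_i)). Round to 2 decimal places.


Denom = e^-1=0.3679 + e^-1=0.3679 + e^-3=0.0498 + e^2=7.3891. Sum = 8.1747, which rounds to 8.17.

8.17


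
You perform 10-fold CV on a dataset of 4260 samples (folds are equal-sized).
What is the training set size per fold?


Each validation fold has 4260/10 = 426 samples. Training set = 4260 - 426 = 3834.

3834


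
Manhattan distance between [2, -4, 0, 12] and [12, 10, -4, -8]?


d = sum of absolute differences: |2-12|=10 + |-4-10|=14 + |0--4|=4 + |12--8|=20 = 48.

48


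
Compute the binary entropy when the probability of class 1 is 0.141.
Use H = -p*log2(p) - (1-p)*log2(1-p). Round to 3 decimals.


H = -0.141*log2(0.141) - 0.859*log2(0.859) = 0.587.

0.587


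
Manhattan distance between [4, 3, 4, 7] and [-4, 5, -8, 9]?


d = sum of absolute differences: |4--4|=8 + |3-5|=2 + |4--8|=12 + |7-9|=2 = 24.

24


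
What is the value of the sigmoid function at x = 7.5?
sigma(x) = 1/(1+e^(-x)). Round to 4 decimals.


sigma(7.5) = 1/(1+e^(-7.5)) = 1/(1+0.000553) = 1/1.000553 = 0.9994.

0.9994


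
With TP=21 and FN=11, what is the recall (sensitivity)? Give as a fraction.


Recall = TP / (TP + FN) = 21 / 32 = 21/32.

21/32


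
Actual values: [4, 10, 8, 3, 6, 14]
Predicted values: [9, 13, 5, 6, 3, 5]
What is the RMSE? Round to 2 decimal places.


MSE = 23.6667. RMSE = sqrt(23.6667) = 4.86.

4.86


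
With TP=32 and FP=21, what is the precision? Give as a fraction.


Precision = TP / (TP + FP) = 32 / 53 = 32/53.

32/53


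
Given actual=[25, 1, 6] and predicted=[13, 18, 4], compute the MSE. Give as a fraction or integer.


MSE = (1/3) * ((25-13)^2=144 + (1-18)^2=289 + (6-4)^2=4). Sum = 437. MSE = 437/3.

437/3


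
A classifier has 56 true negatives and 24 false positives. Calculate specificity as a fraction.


Specificity = TN / (TN + FP) = 56 / 80 = 7/10.

7/10


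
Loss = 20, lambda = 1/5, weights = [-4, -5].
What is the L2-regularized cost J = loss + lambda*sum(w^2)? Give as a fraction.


L2 sq norm = sum(w^2) = 41. J = 20 + 1/5 * 41 = 141/5.

141/5


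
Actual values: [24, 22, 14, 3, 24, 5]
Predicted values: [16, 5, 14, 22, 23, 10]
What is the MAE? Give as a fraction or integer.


MAE = (1/6) * (|24-16|=8 + |22-5|=17 + |14-14|=0 + |3-22|=19 + |24-23|=1 + |5-10|=5). Sum = 50. MAE = 25/3.

25/3


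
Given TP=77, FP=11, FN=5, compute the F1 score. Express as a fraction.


Precision = 77/88 = 7/8. Recall = 77/82 = 77/82. F1 = 2*P*R/(P+R) = 77/85.

77/85


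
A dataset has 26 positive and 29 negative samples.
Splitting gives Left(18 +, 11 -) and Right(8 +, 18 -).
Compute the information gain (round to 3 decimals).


H(parent) = 0.9979. H(left) = 0.9576, H(right) = 0.8905. Weighted = (29/55)*0.9576 + (26/55)*0.8905 = 0.9259. IG = 0.9979 - 0.9259 = 0.0720, which rounds to 0.072.

0.072


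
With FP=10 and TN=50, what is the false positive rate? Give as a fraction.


FPR = FP / (FP + TN) = 10 / 60 = 1/6.

1/6


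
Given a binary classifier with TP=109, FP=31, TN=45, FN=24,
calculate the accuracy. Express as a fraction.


Accuracy = (TP + TN) / (TP + TN + FP + FN) = (109 + 45) / 209 = 14/19.

14/19


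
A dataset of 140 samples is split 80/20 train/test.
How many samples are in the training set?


Test set = 140 * 20% = 28. Training set = 140 - 28 = 112.

112


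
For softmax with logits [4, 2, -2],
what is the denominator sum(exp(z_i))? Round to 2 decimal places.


Denom = e^4=54.5982 + e^2=7.3891 + e^-2=0.1353. Sum = 62.1226, which rounds to 62.12.

62.12


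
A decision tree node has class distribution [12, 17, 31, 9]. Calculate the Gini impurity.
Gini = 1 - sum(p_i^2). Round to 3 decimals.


Total = 69. Proportions: 12/69, 17/69, 31/69, 9/69. sum(p_i^2) = 0.3098. Gini = 1 - 0.3098 = 0.6902, which rounds to 0.690.

0.690


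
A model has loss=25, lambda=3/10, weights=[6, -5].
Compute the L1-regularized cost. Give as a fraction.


L1 norm = sum(|w|) = 11. J = 25 + 3/10 * 11 = 283/10.

283/10


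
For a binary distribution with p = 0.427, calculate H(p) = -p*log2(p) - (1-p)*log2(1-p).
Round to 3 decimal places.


H = -0.427*log2(0.427) - 0.573*log2(0.573) = 0.985.

0.985


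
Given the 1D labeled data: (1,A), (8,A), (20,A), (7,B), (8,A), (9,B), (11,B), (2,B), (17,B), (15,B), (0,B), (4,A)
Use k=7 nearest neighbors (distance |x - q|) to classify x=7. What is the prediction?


Distances: |1-7|=6, |8-7|=1, |20-7|=13, |7-7|=0, |8-7|=1, |9-7|=2, |11-7|=4, |2-7|=5, |17-7|=10, |15-7|=8, |0-7|=7, |4-7|=3. 7 nearest: (7,B), (8,A), (8,A), (9,B), (4,A), (11,B), (2,B). Counts: {'B': 4, 'A': 3}. Majority class: B.

B


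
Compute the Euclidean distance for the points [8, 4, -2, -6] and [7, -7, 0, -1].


d = sqrt(sum of squared differences). (8-7)^2=1, (4--7)^2=121, (-2-0)^2=4, (-6--1)^2=25. Sum = 151.

sqrt(151)


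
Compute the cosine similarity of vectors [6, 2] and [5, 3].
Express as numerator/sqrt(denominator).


dot = 36. |a|^2 = 40, |b|^2 = 34. cos = 36/sqrt(1360).

36/sqrt(1360)


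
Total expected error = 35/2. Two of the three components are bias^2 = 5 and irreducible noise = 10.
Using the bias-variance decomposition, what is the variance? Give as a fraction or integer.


Total error = bias^2 + variance + irreducible noise. So variance = 35/2 - 5 - 10 = 5/2.

5/2


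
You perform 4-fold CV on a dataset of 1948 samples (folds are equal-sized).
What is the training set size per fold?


Each validation fold has 1948/4 = 487 samples. Training set = 1948 - 487 = 1461.

1461


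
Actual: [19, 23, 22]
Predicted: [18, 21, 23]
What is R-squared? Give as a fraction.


Mean(y) = 64/3. SS_res = 6. SS_tot = 26/3. R^2 = 1 - 6/(26/3) = 4/13.

4/13


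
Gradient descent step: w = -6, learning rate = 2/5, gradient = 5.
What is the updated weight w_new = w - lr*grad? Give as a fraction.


w_new = -6 - 2/5 * 5 = -6 - 2 = -8.

-8


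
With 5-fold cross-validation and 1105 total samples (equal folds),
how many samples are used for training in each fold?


Each validation fold has 1105/5 = 221 samples. Training set = 1105 - 221 = 884.

884


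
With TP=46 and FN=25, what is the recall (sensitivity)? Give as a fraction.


Recall = TP / (TP + FN) = 46 / 71 = 46/71.

46/71


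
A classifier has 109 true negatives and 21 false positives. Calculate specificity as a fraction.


Specificity = TN / (TN + FP) = 109 / 130 = 109/130.

109/130


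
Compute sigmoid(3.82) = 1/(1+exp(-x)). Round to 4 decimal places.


sigma(3.82) = 1/(1+e^(-3.82)) = 1/(1+0.021928) = 1/1.021928 = 0.9785.

0.9785


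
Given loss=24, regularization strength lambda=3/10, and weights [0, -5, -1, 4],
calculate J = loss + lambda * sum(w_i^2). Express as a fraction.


L2 sq norm = sum(w^2) = 42. J = 24 + 3/10 * 42 = 183/5.

183/5


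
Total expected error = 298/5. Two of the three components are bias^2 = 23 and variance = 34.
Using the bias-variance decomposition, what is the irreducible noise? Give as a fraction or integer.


Total error = bias^2 + variance + irreducible noise. So irreducible noise = 298/5 - 23 - 34 = 13/5.

13/5


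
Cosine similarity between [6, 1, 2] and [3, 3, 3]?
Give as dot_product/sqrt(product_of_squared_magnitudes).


dot = 27. |a|^2 = 41, |b|^2 = 27. cos = 27/sqrt(1107).

27/sqrt(1107)


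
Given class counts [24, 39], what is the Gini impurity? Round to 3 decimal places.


Total = 63. Proportions: 24/63, 39/63. sum(p_i^2) = 0.5283. Gini = 1 - 0.5283 = 0.4717, which rounds to 0.472.

0.472


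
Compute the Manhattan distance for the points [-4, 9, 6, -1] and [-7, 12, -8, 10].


d = sum of absolute differences: |-4--7|=3 + |9-12|=3 + |6--8|=14 + |-1-10|=11 = 31.

31


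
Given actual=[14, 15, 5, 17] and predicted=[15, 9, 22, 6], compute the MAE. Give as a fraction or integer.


MAE = (1/4) * (|14-15|=1 + |15-9|=6 + |5-22|=17 + |17-6|=11). Sum = 35. MAE = 35/4.

35/4


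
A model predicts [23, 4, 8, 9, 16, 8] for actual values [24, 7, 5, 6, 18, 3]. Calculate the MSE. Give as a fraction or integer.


MSE = (1/6) * ((24-23)^2=1 + (7-4)^2=9 + (5-8)^2=9 + (6-9)^2=9 + (18-16)^2=4 + (3-8)^2=25). Sum = 57. MSE = 19/2.

19/2


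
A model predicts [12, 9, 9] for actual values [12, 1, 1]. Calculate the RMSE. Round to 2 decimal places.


MSE = 42.6667. RMSE = sqrt(42.6667) = 6.53.

6.53


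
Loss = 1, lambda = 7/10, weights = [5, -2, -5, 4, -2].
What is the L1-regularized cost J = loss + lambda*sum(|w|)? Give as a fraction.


L1 norm = sum(|w|) = 18. J = 1 + 7/10 * 18 = 68/5.

68/5


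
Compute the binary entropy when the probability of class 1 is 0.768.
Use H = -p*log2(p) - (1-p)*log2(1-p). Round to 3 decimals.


H = -0.768*log2(0.768) - 0.232*log2(0.232) = 0.781.

0.781


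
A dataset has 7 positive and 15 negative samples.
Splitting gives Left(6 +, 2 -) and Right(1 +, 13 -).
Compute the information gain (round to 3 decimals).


H(parent) = 0.9024. H(left) = 0.8113, H(right) = 0.3712. Weighted = (8/22)*0.8113 + (14/22)*0.3712 = 0.5312. IG = 0.9024 - 0.5312 = 0.3712, which rounds to 0.371.

0.371


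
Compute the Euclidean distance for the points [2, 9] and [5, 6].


d = sqrt(sum of squared differences). (2-5)^2=9, (9-6)^2=9. Sum = 18.

sqrt(18)


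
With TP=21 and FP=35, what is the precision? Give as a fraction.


Precision = TP / (TP + FP) = 21 / 56 = 3/8.

3/8


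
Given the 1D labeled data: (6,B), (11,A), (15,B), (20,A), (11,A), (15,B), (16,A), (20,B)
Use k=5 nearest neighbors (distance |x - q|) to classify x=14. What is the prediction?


Distances: |6-14|=8, |11-14|=3, |15-14|=1, |20-14|=6, |11-14|=3, |15-14|=1, |16-14|=2, |20-14|=6. 5 nearest: (15,B), (15,B), (16,A), (11,A), (11,A). Counts: {'B': 2, 'A': 3}. Majority class: A.

A


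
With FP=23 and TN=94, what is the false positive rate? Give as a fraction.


FPR = FP / (FP + TN) = 23 / 117 = 23/117.

23/117


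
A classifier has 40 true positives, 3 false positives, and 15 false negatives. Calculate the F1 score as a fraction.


Precision = 40/43 = 40/43. Recall = 40/55 = 8/11. F1 = 2*P*R/(P+R) = 40/49.

40/49


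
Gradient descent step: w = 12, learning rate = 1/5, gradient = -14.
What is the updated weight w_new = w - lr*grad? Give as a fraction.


w_new = 12 - 1/5 * -14 = 12 - -14/5 = 74/5.

74/5


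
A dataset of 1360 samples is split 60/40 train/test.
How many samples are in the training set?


Test set = 1360 * 40% = 544. Training set = 1360 - 544 = 816.

816


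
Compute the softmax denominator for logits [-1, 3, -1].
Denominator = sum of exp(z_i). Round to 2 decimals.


Denom = e^-1=0.3679 + e^3=20.0855 + e^-1=0.3679. Sum = 20.8213, which rounds to 20.82.

20.82


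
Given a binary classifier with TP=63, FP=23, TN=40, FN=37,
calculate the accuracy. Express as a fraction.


Accuracy = (TP + TN) / (TP + TN + FP + FN) = (63 + 40) / 163 = 103/163.

103/163


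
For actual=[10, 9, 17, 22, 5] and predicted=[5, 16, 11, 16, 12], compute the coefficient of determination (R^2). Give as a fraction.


Mean(y) = 63/5. SS_res = 195. SS_tot = 926/5. R^2 = 1 - 195/(926/5) = -49/926.

-49/926


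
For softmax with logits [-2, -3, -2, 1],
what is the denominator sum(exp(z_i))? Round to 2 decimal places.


Denom = e^-2=0.1353 + e^-3=0.0498 + e^-2=0.1353 + e^1=2.7183. Sum = 3.0387, which rounds to 3.04.

3.04


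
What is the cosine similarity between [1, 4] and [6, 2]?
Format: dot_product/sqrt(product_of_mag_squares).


dot = 14. |a|^2 = 17, |b|^2 = 40. cos = 14/sqrt(680).

14/sqrt(680)


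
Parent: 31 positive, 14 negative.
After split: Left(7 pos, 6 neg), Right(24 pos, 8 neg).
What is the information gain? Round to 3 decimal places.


H(parent) = 0.8945. H(left) = 0.9957, H(right) = 0.8113. Weighted = (13/45)*0.9957 + (32/45)*0.8113 = 0.8646. IG = 0.8945 - 0.8646 = 0.0299, which rounds to 0.030.

0.030


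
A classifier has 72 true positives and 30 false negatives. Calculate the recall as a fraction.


Recall = TP / (TP + FN) = 72 / 102 = 12/17.

12/17


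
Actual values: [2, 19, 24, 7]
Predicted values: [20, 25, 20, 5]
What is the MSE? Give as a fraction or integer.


MSE = (1/4) * ((2-20)^2=324 + (19-25)^2=36 + (24-20)^2=16 + (7-5)^2=4). Sum = 380. MSE = 95.

95


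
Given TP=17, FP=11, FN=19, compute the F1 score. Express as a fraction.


Precision = 17/28 = 17/28. Recall = 17/36 = 17/36. F1 = 2*P*R/(P+R) = 17/32.

17/32


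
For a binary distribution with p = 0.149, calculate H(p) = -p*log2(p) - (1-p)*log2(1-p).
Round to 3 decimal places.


H = -0.149*log2(0.149) - 0.851*log2(0.851) = 0.607.

0.607


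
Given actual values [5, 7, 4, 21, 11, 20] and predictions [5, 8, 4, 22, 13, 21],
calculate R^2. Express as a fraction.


Mean(y) = 34/3. SS_res = 7. SS_tot = 844/3. R^2 = 1 - 7/(844/3) = 823/844.

823/844


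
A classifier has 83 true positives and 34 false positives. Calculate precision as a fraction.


Precision = TP / (TP + FP) = 83 / 117 = 83/117.

83/117


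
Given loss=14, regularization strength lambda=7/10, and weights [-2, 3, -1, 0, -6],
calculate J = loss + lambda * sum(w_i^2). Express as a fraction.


L2 sq norm = sum(w^2) = 50. J = 14 + 7/10 * 50 = 49.

49


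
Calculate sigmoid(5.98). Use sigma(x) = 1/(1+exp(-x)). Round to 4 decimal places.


sigma(5.98) = 1/(1+e^(-5.98)) = 1/(1+0.002529) = 1/1.002529 = 0.9975.

0.9975


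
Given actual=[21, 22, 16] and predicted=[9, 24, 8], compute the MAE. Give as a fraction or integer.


MAE = (1/3) * (|21-9|=12 + |22-24|=2 + |16-8|=8). Sum = 22. MAE = 22/3.

22/3


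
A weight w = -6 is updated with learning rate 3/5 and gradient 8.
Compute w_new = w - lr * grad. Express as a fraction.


w_new = -6 - 3/5 * 8 = -6 - 24/5 = -54/5.

-54/5


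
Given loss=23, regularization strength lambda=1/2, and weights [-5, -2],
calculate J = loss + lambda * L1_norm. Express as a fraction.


L1 norm = sum(|w|) = 7. J = 23 + 1/2 * 7 = 53/2.

53/2


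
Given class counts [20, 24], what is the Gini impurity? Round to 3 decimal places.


Total = 44. Proportions: 20/44, 24/44. sum(p_i^2) = 0.5041. Gini = 1 - 0.5041 = 0.4959, which rounds to 0.496.

0.496


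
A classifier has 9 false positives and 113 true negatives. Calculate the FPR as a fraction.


FPR = FP / (FP + TN) = 9 / 122 = 9/122.

9/122


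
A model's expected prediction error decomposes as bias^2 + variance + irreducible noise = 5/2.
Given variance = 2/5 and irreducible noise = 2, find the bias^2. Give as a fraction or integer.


Total error = bias^2 + variance + irreducible noise. So bias^2 = 5/2 - 2/5 - 2 = 1/10.

1/10


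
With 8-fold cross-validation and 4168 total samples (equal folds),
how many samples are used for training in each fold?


Each validation fold has 4168/8 = 521 samples. Training set = 4168 - 521 = 3647.

3647


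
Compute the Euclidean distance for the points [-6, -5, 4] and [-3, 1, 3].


d = sqrt(sum of squared differences). (-6--3)^2=9, (-5-1)^2=36, (4-3)^2=1. Sum = 46.

sqrt(46)


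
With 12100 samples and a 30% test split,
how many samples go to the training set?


Test set = 12100 * 30% = 3630. Training set = 12100 - 3630 = 8470.

8470


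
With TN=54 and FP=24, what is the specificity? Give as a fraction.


Specificity = TN / (TN + FP) = 54 / 78 = 9/13.

9/13


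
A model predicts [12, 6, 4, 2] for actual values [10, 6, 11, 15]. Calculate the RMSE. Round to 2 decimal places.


MSE = 55.5000. RMSE = sqrt(55.5000) = 7.45.

7.45


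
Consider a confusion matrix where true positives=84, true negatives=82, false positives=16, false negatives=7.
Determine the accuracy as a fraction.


Accuracy = (TP + TN) / (TP + TN + FP + FN) = (84 + 82) / 189 = 166/189.

166/189


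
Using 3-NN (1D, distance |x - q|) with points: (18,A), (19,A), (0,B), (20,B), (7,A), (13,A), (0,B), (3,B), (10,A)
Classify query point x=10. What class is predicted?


Distances: |18-10|=8, |19-10|=9, |0-10|=10, |20-10|=10, |7-10|=3, |13-10|=3, |0-10|=10, |3-10|=7, |10-10|=0. 3 nearest: (10,A), (7,A), (13,A). Counts: {'A': 3}. Majority class: A.

A


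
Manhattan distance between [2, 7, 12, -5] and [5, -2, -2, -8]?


d = sum of absolute differences: |2-5|=3 + |7--2|=9 + |12--2|=14 + |-5--8|=3 = 29.

29


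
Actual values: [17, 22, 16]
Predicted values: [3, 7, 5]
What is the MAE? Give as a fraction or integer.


MAE = (1/3) * (|17-3|=14 + |22-7|=15 + |16-5|=11). Sum = 40. MAE = 40/3.

40/3


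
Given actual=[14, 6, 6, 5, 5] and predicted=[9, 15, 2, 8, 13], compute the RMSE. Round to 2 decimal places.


MSE = 39.0000. RMSE = sqrt(39.0000) = 6.24.

6.24


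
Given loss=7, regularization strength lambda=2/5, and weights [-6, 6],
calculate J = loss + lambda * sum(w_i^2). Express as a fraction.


L2 sq norm = sum(w^2) = 72. J = 7 + 2/5 * 72 = 179/5.

179/5


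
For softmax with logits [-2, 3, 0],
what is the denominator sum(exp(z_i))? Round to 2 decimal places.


Denom = e^-2=0.1353 + e^3=20.0855 + e^0=1.0000. Sum = 21.2208, which rounds to 21.22.

21.22


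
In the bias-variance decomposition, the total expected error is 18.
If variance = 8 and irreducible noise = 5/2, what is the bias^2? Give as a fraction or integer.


Total error = bias^2 + variance + irreducible noise. So bias^2 = 18 - 8 - 5/2 = 15/2.

15/2


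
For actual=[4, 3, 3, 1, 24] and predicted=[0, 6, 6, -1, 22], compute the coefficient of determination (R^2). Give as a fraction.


Mean(y) = 7. SS_res = 42. SS_tot = 366. R^2 = 1 - 42/(366) = 54/61.

54/61


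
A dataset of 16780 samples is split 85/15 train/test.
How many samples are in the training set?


Test set = 16780 * 15% = 2517. Training set = 16780 - 2517 = 14263.

14263


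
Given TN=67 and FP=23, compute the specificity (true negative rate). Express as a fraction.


Specificity = TN / (TN + FP) = 67 / 90 = 67/90.

67/90


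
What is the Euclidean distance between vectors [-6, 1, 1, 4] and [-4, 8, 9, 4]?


d = sqrt(sum of squared differences). (-6--4)^2=4, (1-8)^2=49, (1-9)^2=64, (4-4)^2=0. Sum = 117.

sqrt(117)


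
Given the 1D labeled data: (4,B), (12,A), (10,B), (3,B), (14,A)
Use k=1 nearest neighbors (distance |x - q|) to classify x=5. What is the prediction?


Distances: |4-5|=1, |12-5|=7, |10-5|=5, |3-5|=2, |14-5|=9. 1 nearest: (4,B). Counts: {'B': 1}. Majority class: B.

B


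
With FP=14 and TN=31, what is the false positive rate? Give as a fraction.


FPR = FP / (FP + TN) = 14 / 45 = 14/45.

14/45


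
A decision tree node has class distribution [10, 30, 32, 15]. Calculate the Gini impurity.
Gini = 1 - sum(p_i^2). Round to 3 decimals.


Total = 87. Proportions: 10/87, 30/87, 32/87, 15/87. sum(p_i^2) = 0.2971. Gini = 1 - 0.2971 = 0.7029, which rounds to 0.703.

0.703


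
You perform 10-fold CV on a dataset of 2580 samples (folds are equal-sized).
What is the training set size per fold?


Each validation fold has 2580/10 = 258 samples. Training set = 2580 - 258 = 2322.

2322


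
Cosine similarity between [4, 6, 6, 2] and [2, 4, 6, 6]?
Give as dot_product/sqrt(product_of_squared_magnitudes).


dot = 80. |a|^2 = 92, |b|^2 = 92. cos = 80/sqrt(8464).

80/sqrt(8464)


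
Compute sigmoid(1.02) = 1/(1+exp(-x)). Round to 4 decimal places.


sigma(1.02) = 1/(1+e^(-1.02)) = 1/(1+0.360595) = 1/1.360595 = 0.7350.

0.7350


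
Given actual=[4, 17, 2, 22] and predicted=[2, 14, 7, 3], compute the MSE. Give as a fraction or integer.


MSE = (1/4) * ((4-2)^2=4 + (17-14)^2=9 + (2-7)^2=25 + (22-3)^2=361). Sum = 399. MSE = 399/4.

399/4


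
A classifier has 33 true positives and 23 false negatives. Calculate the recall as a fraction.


Recall = TP / (TP + FN) = 33 / 56 = 33/56.

33/56
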